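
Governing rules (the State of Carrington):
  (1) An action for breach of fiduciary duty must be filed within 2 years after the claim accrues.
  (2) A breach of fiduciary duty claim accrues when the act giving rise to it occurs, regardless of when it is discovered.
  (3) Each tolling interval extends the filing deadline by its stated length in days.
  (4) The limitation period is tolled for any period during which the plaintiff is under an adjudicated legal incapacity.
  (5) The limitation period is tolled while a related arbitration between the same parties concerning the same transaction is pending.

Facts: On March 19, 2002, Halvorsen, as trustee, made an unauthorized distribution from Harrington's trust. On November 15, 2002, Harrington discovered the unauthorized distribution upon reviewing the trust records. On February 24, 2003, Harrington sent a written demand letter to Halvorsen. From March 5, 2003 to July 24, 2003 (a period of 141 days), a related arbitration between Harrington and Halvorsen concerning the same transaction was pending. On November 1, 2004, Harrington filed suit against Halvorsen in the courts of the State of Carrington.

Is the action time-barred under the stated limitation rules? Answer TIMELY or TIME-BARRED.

TIME-BARRED

Accrual is governed by the date of the act, so the period began to run on March 19, 2002; the later discovery on November 15, 2002 is irrelevant under the stated rule.
Adding the 2 years base period to March 19, 2002 gives a deadline of March 19, 2004, before any tolling.
The period was tolled for 141 days by the pending related arbitration (March 5, 2003 to July 24, 2003), pushing the deadline to August 7, 2004.
Nothing else in the chronology tolls or restarts the period.
Harrington filed on November 1, 2004, after the August 7, 2004 deadline, so the action is time-barred.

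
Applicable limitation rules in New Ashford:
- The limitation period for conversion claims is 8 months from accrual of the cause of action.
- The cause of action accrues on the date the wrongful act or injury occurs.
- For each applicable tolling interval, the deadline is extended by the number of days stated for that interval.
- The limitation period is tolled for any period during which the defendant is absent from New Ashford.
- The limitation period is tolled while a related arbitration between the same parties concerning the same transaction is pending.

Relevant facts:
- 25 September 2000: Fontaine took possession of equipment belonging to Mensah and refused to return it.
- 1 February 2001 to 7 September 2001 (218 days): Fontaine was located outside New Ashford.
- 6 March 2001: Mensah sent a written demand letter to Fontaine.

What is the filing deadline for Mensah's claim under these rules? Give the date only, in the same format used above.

The claim accrued on 25 September 2000, when the wrongful act occurred.
Adding the 8 months base period to 25 September 2000 gives a deadline of 25 May 2001, before any tolling.
The defendant's absence from the jurisdiction from 1 February 2001 to 7 September 2001 tolled the period for 218 days, extending the deadline to 29 December 2001.
None of the other events listed affects the running of the period under the stated rules.

29 December 2001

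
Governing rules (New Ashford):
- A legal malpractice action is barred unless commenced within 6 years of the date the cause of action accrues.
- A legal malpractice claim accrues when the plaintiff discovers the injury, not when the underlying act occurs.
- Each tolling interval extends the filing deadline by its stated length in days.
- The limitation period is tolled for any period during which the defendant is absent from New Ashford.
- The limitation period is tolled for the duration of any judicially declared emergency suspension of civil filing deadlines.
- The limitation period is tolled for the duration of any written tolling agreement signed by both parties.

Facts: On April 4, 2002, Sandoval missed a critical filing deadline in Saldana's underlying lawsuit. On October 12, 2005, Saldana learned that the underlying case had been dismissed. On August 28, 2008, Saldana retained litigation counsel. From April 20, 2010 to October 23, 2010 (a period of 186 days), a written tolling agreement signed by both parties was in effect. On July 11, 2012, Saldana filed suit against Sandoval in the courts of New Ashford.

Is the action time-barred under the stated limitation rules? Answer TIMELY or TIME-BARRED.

Accrual is tied to discovery, so the period began on October 12, 2005 rather than on April 4, 2002 when the act occurred.
Adding the 6 years base period to October 12, 2005 gives a deadline of October 12, 2011, before any tolling.
The written tolling agreement from April 20, 2010 to October 23, 2010 tolled the period for 186 days, extending the deadline to April 15, 2012.
The other events in the timeline have no effect on the limitation period under the stated rules.
The July 11, 2012 filing falls after the April 15, 2012 deadline; the claim is time-barred.

TIME-BARRED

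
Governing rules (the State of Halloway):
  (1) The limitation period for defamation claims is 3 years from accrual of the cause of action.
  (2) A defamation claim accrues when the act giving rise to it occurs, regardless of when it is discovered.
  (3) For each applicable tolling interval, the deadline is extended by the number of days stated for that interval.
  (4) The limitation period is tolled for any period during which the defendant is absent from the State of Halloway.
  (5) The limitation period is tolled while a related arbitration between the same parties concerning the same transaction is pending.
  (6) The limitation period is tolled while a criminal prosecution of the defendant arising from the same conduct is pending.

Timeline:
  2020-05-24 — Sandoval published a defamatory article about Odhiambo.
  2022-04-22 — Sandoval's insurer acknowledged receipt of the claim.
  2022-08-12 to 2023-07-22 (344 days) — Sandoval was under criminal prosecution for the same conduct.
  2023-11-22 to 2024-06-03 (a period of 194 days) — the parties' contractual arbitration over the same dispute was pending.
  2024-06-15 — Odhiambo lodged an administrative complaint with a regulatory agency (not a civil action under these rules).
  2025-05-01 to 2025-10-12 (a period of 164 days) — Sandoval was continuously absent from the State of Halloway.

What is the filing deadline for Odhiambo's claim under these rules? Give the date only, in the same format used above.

The limitation period began to run on 2020-05-24.
Adding the 3 years base period to 2020-05-24 gives a deadline of 2023-05-24, before any tolling.
The period was tolled for 344 days by the pending criminal prosecution (2022-08-12 to 2023-07-22), pushing the deadline to 2024-05-02.
Because the pending related arbitration ran from 2023-11-22 to 2024-06-03, the deadline is extended by 194 days to 2024-11-12.
The defendant's absence from the jurisdiction starting 2025-05-01 came too late — the period had run on 2024-11-12 — and so does not extend the deadline.
The other events in the timeline have no effect on the limitation period under the stated rules.

2024-11-12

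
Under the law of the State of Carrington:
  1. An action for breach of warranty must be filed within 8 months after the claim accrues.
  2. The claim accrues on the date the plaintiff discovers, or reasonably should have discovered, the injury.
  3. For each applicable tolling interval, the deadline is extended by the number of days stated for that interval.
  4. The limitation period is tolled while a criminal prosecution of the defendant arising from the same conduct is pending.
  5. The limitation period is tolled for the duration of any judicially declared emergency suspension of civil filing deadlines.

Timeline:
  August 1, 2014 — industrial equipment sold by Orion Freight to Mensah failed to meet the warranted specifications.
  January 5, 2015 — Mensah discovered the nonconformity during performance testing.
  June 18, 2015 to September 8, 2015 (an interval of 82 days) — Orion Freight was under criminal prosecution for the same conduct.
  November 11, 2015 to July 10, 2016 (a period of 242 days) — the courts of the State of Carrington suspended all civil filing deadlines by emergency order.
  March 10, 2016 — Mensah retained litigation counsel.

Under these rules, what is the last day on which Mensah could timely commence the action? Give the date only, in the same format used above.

Under the discovery rule, the claim accrued on January 5, 2015, when Mensah discovered the injury — not on the August 1, 2014 date of the underlying act.
Adding the 8 months base period to January 5, 2015 gives a deadline of September 5, 2015, before any tolling.
Because the pending criminal prosecution ran from June 18, 2015 to September 8, 2015, the deadline is extended by 82 days to November 26, 2015.
The emergency suspension of filing deadlines from November 11, 2015 to July 10, 2016 tolled the period for 242 days, extending the deadline to July 25, 2016.
The other events in the timeline have no effect on the limitation period under the stated rules.

July 25, 2016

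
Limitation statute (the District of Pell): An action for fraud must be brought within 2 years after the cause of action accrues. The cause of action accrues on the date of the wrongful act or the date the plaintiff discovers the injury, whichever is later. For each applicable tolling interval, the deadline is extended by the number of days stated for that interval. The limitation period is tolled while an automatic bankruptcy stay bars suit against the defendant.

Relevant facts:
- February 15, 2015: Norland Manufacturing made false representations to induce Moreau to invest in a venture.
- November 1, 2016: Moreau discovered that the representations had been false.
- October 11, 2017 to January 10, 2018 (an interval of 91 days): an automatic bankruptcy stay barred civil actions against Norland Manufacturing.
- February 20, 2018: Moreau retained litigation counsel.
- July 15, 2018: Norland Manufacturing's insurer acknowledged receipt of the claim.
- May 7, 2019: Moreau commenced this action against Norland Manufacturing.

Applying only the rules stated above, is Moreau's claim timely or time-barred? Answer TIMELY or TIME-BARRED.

TIME-BARRED

The claim accrued on November 1, 2016 — the later of the February 15, 2015 act and the November 1, 2016 discovery.
The untolled deadline — 2 years after November 1, 2016 — is November 1, 2018.
The period was tolled for 91 days by the automatic bankruptcy stay (October 11, 2017 to January 10, 2018), pushing the deadline to January 31, 2019.
The other events in the timeline have no effect on the limitation period under the stated rules.
The May 7, 2019 filing falls after the January 31, 2019 deadline; the claim is time-barred.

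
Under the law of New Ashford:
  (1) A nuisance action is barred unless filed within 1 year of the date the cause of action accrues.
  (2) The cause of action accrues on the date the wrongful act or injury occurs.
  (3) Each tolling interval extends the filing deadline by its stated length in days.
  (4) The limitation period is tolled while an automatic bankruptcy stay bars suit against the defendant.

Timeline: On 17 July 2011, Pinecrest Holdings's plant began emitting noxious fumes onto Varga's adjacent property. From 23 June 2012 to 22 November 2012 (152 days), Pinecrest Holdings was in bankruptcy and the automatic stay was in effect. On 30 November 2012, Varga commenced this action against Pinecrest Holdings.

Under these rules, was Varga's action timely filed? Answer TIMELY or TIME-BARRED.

TIMELY

The limitation period began to run on 17 July 2011.
The untolled deadline — 1 year after 17 July 2011 — is 17 July 2012.
Because the automatic bankruptcy stay ran from 23 June 2012 to 22 November 2012, the deadline is extended by 152 days to 16 December 2012.
The 30 November 2012 filing precedes the 16 December 2012 deadline; the claim is timely.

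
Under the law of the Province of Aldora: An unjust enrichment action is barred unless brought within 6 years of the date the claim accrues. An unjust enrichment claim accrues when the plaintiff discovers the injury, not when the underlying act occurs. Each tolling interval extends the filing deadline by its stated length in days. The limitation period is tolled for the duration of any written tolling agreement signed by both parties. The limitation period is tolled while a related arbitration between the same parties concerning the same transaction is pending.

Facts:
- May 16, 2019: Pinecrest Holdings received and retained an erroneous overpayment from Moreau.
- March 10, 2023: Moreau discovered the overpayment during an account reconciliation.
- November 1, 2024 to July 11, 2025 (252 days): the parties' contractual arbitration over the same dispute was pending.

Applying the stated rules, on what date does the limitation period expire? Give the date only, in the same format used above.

Accrual is tied to discovery, so the period began on March 10, 2023 rather than on May 16, 2019 when the act occurred.
Adding the 6 years base period to March 10, 2023 gives a deadline of March 10, 2029, before any tolling.
The period was tolled for 252 days by the pending related arbitration (November 1, 2024 to July 11, 2025), pushing the deadline to November 17, 2029.

November 17, 2029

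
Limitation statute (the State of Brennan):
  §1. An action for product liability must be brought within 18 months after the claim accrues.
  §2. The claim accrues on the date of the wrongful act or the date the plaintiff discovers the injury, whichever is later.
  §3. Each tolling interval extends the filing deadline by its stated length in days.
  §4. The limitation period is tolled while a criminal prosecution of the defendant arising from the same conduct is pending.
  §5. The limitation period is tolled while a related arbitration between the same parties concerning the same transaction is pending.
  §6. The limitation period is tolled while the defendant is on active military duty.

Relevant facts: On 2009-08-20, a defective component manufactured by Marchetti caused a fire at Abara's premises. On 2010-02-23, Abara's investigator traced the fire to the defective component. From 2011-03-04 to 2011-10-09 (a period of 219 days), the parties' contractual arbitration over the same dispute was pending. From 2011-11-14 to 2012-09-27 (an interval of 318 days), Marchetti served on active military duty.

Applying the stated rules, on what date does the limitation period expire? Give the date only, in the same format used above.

2013-02-10

The claim accrued on 2010-02-23 — the later of the 2009-08-20 act and the 2010-02-23 discovery.
The untolled deadline — 18 months after 2010-02-23 — is 2011-08-23.
Because the pending related arbitration ran from 2011-03-04 to 2011-10-09, the deadline is extended by 219 days to 2012-03-29.
Because the defendant's active military service ran from 2011-11-14 to 2012-09-27, the deadline is extended by 318 days to 2013-02-10.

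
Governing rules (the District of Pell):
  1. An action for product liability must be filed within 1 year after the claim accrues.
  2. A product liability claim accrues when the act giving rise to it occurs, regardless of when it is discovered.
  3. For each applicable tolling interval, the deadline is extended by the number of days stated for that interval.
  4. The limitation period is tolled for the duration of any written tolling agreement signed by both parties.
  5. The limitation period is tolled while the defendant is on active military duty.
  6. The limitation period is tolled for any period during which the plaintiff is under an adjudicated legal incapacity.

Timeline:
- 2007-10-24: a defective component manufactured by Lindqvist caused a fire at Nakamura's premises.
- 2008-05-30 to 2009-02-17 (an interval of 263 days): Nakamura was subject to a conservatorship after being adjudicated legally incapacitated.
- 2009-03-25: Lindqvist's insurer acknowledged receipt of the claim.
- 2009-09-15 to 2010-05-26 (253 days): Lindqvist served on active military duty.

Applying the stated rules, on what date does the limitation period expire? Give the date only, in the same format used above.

The limitation period began to run on 2007-10-24.
The untolled deadline — 1 year after 2007-10-24 — is 2008-10-24.
The plaintiff's legal incapacity from 2008-05-30 to 2009-02-17 tolled the period for 263 days, extending the deadline to 2009-07-14.
By the time the defendant's active military service began on 2009-09-15, the limitation period had already expired on 2009-07-14; that interval cannot revive it.
None of the other events listed affects the running of the period under the stated rules.

2009-07-14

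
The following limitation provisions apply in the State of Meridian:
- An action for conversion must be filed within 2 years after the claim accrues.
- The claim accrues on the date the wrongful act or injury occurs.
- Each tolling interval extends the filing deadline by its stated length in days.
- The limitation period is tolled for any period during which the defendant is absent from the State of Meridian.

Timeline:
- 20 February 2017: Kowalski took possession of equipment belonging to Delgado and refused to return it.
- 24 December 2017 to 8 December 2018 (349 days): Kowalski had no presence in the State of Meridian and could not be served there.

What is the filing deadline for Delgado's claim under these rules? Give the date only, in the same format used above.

The claim accrued on 20 February 2017, when the wrongful act occurred.
The untolled deadline — 2 years after 20 February 2017 — is 20 February 2019.
The defendant's absence from the jurisdiction from 24 December 2017 to 8 December 2018 tolled the period for 349 days, extending the deadline to 4 February 2020.

4 February 2020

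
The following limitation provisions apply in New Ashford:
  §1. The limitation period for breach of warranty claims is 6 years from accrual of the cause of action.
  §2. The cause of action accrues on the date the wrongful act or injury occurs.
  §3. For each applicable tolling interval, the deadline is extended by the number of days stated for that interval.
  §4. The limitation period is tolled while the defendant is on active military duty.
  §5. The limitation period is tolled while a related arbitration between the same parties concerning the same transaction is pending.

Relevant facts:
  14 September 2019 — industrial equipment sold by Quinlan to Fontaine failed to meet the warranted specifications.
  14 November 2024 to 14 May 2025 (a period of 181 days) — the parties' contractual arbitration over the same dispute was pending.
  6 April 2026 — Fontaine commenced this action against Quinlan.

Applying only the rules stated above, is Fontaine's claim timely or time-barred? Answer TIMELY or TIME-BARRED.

TIME-BARRED

The claim accrued on 14 September 2019, when the wrongful act occurred.
The untolled deadline — 6 years after 14 September 2019 — is 14 September 2025.
The pending related arbitration from 14 November 2024 to 14 May 2025 tolled the period for 181 days, extending the deadline to 14 March 2026.
The 6 April 2026 filing falls after the 14 March 2026 deadline; the claim is time-barred.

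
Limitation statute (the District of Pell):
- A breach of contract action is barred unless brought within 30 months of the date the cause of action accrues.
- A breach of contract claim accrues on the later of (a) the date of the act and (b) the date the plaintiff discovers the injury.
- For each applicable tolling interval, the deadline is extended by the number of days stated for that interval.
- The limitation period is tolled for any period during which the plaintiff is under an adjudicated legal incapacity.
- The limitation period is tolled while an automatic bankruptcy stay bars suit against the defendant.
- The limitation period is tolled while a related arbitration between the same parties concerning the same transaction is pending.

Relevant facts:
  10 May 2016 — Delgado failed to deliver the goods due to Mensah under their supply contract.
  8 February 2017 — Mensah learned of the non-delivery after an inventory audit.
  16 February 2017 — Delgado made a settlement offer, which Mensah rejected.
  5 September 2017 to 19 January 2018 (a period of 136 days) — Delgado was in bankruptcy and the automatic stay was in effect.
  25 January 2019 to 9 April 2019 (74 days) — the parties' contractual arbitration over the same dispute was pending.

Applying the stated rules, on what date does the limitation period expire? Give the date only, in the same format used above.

5 March 2020

Because discovery on 8 February 2017 post-dates the 10 May 2016 act, accrual under the later-of rule falls on 8 February 2017.
The untolled deadline — 30 months after 8 February 2017 — is 8 August 2019.
The period was tolled for 136 days by the automatic bankruptcy stay (5 September 2017 to 19 January 2018), pushing the deadline to 22 December 2019.
Because the pending related arbitration ran from 25 January 2019 to 9 April 2019, the deadline is extended by 74 days to 5 March 2020.
The other events in the timeline have no effect on the limitation period under the stated rules.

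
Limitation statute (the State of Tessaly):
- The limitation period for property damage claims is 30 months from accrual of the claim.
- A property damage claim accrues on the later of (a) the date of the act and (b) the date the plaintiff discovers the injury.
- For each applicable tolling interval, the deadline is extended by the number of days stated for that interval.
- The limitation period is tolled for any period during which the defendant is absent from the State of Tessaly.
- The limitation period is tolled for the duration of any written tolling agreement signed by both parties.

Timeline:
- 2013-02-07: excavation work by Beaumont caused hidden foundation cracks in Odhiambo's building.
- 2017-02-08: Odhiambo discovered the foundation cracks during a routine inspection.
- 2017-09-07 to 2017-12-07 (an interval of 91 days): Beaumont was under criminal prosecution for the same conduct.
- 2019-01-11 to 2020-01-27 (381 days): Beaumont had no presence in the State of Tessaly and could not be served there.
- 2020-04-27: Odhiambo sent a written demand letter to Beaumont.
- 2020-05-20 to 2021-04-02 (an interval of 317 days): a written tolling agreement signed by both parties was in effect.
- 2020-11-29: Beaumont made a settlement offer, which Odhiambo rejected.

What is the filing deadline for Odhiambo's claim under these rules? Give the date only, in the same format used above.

Taking the later of the act (2013-02-07) and discovery (2017-02-08), the claim accrued on 2017-02-08.
Adding the 30 months base period to 2017-02-08 gives a deadline of 2019-08-08, before any tolling.
Because the defendant's absence from the jurisdiction ran from 2019-01-11 to 2020-01-27, the deadline is extended by 381 days to 2020-08-23.
The period was tolled for 317 days by the written tolling agreement (2020-05-20 to 2021-04-02), pushing the deadline to 2021-07-06.
The pending criminal prosecution from 2017-09-07 to 2017-12-07 does not toll the period, because no stated rule makes a criminal prosecution a tolling event.
None of the other events listed affects the running of the period under the stated rules.

2021-07-06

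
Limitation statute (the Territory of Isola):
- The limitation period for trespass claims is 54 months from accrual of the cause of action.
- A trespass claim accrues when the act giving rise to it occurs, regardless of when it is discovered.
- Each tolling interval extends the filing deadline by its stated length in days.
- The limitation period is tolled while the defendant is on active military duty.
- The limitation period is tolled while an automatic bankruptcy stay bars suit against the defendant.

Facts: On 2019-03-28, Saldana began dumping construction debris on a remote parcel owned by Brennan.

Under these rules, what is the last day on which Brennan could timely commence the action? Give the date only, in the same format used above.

The claim accrued on 2019-03-28, when the wrongful act occurred.
54 months from 2019-03-28 is 2023-09-28.

2023-09-28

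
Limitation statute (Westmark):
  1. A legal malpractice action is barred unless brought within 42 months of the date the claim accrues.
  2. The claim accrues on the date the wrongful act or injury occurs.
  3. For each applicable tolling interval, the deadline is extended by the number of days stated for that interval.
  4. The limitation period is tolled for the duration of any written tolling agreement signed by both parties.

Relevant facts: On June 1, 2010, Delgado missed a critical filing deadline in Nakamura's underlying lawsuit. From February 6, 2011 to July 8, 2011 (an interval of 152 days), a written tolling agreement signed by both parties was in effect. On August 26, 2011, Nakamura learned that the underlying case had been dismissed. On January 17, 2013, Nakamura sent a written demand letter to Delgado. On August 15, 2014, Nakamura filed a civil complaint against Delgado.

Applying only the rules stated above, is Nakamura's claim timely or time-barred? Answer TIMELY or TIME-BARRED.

Accrual is governed by the date of the act, so the period began to run on June 1, 2010; the later discovery on August 26, 2011 is irrelevant under the stated rule.
The untolled deadline — 42 months after June 1, 2010 — is December 1, 2013.
The written tolling agreement from February 6, 2011 to July 8, 2011 tolled the period for 152 days, extending the deadline to May 2, 2014.
The other events in the timeline have no effect on the limitation period under the stated rules.
The August 15, 2014 filing falls after the May 2, 2014 deadline; the claim is time-barred.

TIME-BARRED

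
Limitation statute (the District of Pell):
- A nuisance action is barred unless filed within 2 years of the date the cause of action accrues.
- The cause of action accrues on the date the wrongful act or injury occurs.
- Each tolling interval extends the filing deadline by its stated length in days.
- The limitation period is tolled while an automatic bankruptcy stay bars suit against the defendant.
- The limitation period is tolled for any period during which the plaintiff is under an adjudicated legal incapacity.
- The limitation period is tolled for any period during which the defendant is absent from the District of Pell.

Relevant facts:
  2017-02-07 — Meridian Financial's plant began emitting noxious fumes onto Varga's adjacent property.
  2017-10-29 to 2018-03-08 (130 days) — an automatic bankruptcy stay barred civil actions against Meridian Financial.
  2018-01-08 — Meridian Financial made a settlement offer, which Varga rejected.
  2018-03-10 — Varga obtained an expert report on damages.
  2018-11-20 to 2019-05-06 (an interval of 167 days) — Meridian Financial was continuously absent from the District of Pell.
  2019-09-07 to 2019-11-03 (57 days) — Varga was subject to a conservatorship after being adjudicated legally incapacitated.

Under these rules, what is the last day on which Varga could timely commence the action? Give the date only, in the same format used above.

2020-01-27

The cause of action accrued on 2017-02-07, the date of the act.
The untolled deadline — 2 years after 2017-02-07 — is 2019-02-07.
The period was tolled for 130 days by the automatic bankruptcy stay (2017-10-29 to 2018-03-08), pushing the deadline to 2019-06-17.
The period was tolled for 167 days by the defendant's absence from the jurisdiction (2018-11-20 to 2019-05-06), pushing the deadline to 2019-12-01.
Because the plaintiff's legal incapacity ran from 2019-09-07 to 2019-11-03, the deadline is extended by 57 days to 2020-01-27.
Nothing else in the chronology tolls or restarts the period.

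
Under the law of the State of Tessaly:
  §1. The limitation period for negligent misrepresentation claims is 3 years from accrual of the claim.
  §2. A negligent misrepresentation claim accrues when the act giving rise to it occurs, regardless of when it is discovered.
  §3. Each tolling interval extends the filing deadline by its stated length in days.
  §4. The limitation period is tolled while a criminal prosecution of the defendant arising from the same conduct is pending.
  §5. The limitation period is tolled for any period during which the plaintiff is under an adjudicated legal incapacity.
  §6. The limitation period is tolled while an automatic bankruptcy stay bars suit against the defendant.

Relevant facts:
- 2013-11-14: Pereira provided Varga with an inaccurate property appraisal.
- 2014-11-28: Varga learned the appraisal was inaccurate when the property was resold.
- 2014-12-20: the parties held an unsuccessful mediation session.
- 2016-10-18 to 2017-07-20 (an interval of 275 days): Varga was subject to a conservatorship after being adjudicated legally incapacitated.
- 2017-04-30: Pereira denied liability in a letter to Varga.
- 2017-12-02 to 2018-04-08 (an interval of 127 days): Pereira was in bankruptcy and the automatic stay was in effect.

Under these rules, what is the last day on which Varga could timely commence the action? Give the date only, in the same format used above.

Accrual is governed by the date of the act, so the period began to run on 2013-11-14; the later discovery on 2014-11-28 is irrelevant under the stated rule.
Adding the 3 years base period to 2013-11-14 gives a deadline of 2016-11-14, before any tolling.
Because the plaintiff's legal incapacity ran from 2016-10-18 to 2017-07-20, the deadline is extended by 275 days to 2017-08-16.
The automatic bankruptcy stay from 2017-12-02 to 2018-04-08 began after the period had already run on 2017-08-16, so it has no tolling effect.
The other events in the timeline have no effect on the limitation period under the stated rules.

2017-08-16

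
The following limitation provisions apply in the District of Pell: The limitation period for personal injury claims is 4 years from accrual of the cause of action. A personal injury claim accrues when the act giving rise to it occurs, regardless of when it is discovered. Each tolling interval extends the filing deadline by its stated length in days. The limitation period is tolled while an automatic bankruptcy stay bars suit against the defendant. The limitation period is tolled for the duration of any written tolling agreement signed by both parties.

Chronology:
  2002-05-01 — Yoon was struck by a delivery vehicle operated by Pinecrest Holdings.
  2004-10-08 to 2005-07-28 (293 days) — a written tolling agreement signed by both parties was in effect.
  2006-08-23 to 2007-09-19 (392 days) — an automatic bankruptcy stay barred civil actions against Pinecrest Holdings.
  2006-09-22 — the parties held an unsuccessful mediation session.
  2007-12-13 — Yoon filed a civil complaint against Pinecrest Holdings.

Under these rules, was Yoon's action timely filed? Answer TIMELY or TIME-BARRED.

The limitation period began to run on 2002-05-01.
4 years from 2002-05-01 is 2006-05-01.
The period was tolled for 293 days by the written tolling agreement (2004-10-08 to 2005-07-28), pushing the deadline to 2007-02-18.
Because the automatic bankruptcy stay ran from 2006-08-23 to 2007-09-19, the deadline is extended by 392 days to 2008-03-16.
The other events in the timeline have no effect on the limitation period under the stated rules.
Filing on 2007-12-13 beat the 2008-03-16 deadline — the action is timely.

TIMELY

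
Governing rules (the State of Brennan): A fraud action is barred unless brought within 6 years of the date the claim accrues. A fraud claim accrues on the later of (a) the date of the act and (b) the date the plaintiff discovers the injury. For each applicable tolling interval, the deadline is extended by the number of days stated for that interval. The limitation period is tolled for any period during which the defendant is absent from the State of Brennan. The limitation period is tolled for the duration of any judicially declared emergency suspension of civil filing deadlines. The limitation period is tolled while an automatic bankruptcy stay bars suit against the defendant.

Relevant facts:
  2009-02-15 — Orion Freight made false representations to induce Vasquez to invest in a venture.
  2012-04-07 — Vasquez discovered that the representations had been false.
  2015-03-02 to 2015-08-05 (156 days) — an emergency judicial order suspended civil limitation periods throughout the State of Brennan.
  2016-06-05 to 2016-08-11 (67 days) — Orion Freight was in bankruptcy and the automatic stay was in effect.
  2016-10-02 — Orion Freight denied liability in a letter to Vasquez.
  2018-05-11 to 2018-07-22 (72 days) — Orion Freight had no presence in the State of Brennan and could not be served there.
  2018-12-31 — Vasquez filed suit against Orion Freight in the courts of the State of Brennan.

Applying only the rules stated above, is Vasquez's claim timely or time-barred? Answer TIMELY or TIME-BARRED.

Because discovery on 2012-04-07 post-dates the 2009-02-15 act, accrual under the later-of rule falls on 2012-04-07.
6 years from 2012-04-07 is 2018-04-07.
Because the emergency suspension of filing deadlines ran from 2015-03-02 to 2015-08-05, the deadline is extended by 156 days to 2018-09-10.
The automatic bankruptcy stay from 2016-06-05 to 2016-08-11 tolled the period for 67 days, extending the deadline to 2018-11-16.
Because the defendant's absence from the jurisdiction ran from 2018-05-11 to 2018-07-22, the deadline is extended by 72 days to 2019-01-27.
None of the other events listed affects the running of the period under the stated rules.
Filing on 2018-12-31 beat the 2019-01-27 deadline — the action is timely.

TIMELY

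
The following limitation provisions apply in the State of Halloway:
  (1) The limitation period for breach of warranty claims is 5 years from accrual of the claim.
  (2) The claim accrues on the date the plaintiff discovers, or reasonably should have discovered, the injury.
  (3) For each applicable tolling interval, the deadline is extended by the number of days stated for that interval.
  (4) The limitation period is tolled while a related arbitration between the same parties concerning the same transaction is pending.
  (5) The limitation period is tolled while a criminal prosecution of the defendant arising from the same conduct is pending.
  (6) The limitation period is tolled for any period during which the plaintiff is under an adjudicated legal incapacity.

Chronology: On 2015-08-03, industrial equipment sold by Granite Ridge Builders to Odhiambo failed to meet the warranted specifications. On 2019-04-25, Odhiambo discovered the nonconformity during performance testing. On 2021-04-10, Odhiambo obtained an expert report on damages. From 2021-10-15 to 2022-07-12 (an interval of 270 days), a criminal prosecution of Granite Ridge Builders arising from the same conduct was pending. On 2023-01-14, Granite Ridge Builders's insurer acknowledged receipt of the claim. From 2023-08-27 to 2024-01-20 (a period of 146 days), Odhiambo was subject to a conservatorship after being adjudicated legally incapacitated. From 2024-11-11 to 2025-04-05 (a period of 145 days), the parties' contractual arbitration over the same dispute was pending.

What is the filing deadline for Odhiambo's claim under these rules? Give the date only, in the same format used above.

Under the discovery rule, the claim accrued on 2019-04-25, when Odhiambo discovered the injury — not on the 2015-08-03 date of the underlying act.
The untolled deadline — 5 years after 2019-04-25 — is 2024-04-25.
The period was tolled for 270 days by the pending criminal prosecution (2021-10-15 to 2022-07-12), pushing the deadline to 2025-01-20.
The period was tolled for 146 days by the plaintiff's legal incapacity (2023-08-27 to 2024-01-20), pushing the deadline to 2025-06-15.
The period was tolled for 145 days by the pending related arbitration (2024-11-11 to 2025-04-05), pushing the deadline to 2025-11-07.
None of the other events listed affects the running of the period under the stated rules.

2025-11-07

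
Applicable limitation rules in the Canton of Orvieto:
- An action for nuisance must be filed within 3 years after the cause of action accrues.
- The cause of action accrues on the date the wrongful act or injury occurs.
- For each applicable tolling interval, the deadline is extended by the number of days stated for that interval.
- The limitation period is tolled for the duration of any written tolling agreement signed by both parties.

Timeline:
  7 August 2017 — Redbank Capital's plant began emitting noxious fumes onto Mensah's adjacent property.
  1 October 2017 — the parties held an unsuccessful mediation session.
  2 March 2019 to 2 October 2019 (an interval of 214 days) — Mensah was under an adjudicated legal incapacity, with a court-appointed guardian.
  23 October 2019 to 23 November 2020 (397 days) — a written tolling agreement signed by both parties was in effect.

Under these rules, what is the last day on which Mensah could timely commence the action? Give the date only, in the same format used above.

8 September 2021

The claim accrued on 7 August 2017, when the wrongful act occurred.
3 years from 7 August 2017 is 7 August 2020.
Because the written tolling agreement ran from 23 October 2019 to 23 November 2020, the deadline is extended by 397 days to 8 September 2021.
Although the plaintiff's incapacity ran from 2 March 2019 to 2 October 2019, the stated rules do not make that a tolling event, so it is disregarded.
The other events in the timeline have no effect on the limitation period under the stated rules.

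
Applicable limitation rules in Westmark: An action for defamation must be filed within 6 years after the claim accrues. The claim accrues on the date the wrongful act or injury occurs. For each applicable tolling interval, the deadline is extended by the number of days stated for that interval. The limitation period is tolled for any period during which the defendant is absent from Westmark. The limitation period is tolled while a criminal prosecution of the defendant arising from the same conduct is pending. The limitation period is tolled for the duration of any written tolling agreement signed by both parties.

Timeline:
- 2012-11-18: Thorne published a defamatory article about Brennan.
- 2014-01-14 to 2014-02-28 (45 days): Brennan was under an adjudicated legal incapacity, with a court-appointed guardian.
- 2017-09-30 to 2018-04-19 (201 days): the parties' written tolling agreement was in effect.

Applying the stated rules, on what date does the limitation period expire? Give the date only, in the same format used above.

The limitation period began to run on 2012-11-18.
Adding the 6 years base period to 2012-11-18 gives a deadline of 2018-11-18, before any tolling.
The period was tolled for 201 days by the written tolling agreement (2017-09-30 to 2018-04-19), pushing the deadline to 2019-06-07.
No stated provision tolls the period for the plaintiff's incapacity, so the interval from 2014-01-14 to 2014-02-28 has no effect on the deadline.

2019-06-07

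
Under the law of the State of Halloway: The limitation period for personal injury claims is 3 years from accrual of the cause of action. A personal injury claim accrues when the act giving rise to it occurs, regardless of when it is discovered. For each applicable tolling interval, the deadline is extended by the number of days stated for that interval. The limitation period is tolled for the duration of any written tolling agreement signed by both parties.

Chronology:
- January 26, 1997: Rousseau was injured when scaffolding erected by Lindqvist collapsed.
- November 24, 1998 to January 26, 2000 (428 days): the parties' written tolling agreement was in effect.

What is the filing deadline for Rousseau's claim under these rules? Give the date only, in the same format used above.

March 29, 2001

The limitation period began to run on January 26, 1997.
3 years from January 26, 1997 is January 26, 2000.
The written tolling agreement from November 24, 1998 to January 26, 2000 tolled the period for 428 days, extending the deadline to March 29, 2001.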